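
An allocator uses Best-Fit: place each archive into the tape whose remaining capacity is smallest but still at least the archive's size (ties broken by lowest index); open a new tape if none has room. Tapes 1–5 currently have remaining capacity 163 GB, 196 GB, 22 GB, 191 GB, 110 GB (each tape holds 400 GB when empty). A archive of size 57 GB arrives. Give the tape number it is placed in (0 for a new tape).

Tapes with room: tape 1 (163 GB), tape 2 (196 GB), tape 4 (191 GB), tape 5 (110 GB).
Tightest fit is tape 5 with 110 GB free.

5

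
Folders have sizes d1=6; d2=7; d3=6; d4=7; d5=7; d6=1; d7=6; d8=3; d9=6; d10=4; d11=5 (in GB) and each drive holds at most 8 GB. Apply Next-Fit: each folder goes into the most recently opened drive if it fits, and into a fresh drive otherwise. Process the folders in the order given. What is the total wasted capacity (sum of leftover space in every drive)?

d1 (6 GB) → drive 1 (remaining 2 GB)
d2 (7 GB) → drive 2 (remaining 1 GB)
d3 (6 GB) → drive 3 (remaining 2 GB)
d4 (7 GB) → drive 4 (remaining 1 GB)
d5 (7 GB) → drive 5 (remaining 1 GB)
d6 (1 GB) → drive 5 (remaining 0 GB)
d7 (6 GB) → drive 6 (remaining 2 GB)
d8 (3 GB) → drive 7 (remaining 5 GB)
d9 (6 GB) → drive 8 (remaining 2 GB)
d10 (4 GB) → drive 9 (remaining 4 GB)
d11 (5 GB) → drive 10 (remaining 3 GB)
10 drives × 8 GB = 80 GB; used 58 GB; unused 22 GB.

22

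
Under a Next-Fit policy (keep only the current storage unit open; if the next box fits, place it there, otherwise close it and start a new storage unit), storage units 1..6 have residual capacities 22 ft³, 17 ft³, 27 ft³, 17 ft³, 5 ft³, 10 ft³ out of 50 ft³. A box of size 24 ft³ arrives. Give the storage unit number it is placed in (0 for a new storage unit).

Next-Fit only looks at storage unit 6, which has 10 ft³ free.
24 ft³ does not fit, so a new storage unit is opened.

0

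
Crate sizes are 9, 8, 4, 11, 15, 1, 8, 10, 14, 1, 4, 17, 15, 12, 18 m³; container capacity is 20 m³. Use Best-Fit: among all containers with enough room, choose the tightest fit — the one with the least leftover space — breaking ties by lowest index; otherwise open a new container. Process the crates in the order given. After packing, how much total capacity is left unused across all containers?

33

9 m³ → container 1 (remaining 11 m³)
8 m³ → container 1 (remaining 3 m³)
4 m³ → container 2 (remaining 16 m³)
11 m³ → container 2 (remaining 5 m³)
15 m³ → container 3 (remaining 5 m³)
1 m³ → container 1 (remaining 2 m³)
8 m³ → container 4 (remaining 12 m³)
10 m³ → container 4 (remaining 2 m³)
14 m³ → container 5 (remaining 6 m³)
1 m³ → container 1 (remaining 1 m³)
4 m³ → container 2 (remaining 1 m³)
17 m³ → container 6 (remaining 3 m³)
15 m³ → container 7 (remaining 5 m³)
12 m³ → container 8 (remaining 8 m³)
18 m³ → container 9 (remaining 2 m³)
9 containers × 20 m³ = 180 m³; used 147 m³; unused 33 m³.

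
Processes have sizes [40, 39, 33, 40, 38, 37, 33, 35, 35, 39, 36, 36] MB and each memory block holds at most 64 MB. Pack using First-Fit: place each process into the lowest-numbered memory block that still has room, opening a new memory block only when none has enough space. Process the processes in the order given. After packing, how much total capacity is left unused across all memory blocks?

327

Put 40 MB in memory block 1; 24 MB remain.
Put 39 MB in memory block 2; 25 MB remain.
Put 33 MB in memory block 3; 31 MB remain.
Put 40 MB in memory block 4; 24 MB remain.
Put 38 MB in memory block 5; 26 MB remain.
Put 37 MB in memory block 6; 27 MB remain.
Put 33 MB in memory block 7; 31 MB remain.
Put 35 MB in memory block 8; 29 MB remain.
Put 35 MB in memory block 9; 29 MB remain.
Put 39 MB in memory block 10; 25 MB remain.
Put 36 MB in memory block 11; 28 MB remain.
Put 36 MB in memory block 12; 28 MB remain.
12 memory blocks × 64 MB = 768 MB; used 441 MB; unused 327 MB.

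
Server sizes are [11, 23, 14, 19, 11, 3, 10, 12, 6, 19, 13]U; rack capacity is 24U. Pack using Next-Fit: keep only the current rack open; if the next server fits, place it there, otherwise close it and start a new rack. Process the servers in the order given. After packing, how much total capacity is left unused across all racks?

51

11U → rack 1 (remaining 13U)
23U → rack 2 (remaining 1U)
14U → rack 3 (remaining 10U)
19U → rack 4 (remaining 5U)
11U → rack 5 (remaining 13U)
3U → rack 5 (remaining 10U)
10U → rack 5 (remaining 0U)
12U → rack 6 (remaining 12U)
6U → rack 6 (remaining 6U)
19U → rack 7 (remaining 5U)
13U → rack 8 (remaining 11U)
8 racks × 24U = 192U; used 141U; unused 51U.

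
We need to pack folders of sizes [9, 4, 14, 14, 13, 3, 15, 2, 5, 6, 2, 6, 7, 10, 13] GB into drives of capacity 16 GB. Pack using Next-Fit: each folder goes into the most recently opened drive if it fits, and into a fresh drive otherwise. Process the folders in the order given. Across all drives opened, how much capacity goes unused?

Put 9 GB in drive 1; 7 GB remain.
Put 4 GB in drive 1; 3 GB remain.
Put 14 GB in drive 2; 2 GB remain.
Put 14 GB in drive 3; 2 GB remain.
Put 13 GB in drive 4; 3 GB remain.
Put 3 GB in drive 4; 0 GB remain.
Put 15 GB in drive 5; 1 GB remain.
Put 2 GB in drive 6; 14 GB remain.
Put 5 GB in drive 6; 9 GB remain.
Put 6 GB in drive 6; 3 GB remain.
Put 2 GB in drive 6; 1 GB remain.
Put 6 GB in drive 7; 10 GB remain.
Put 7 GB in drive 7; 3 GB remain.
Put 10 GB in drive 8; 6 GB remain.
Put 13 GB in drive 9; 3 GB remain.
9 drives × 16 GB = 144 GB; used 123 GB; unused 21 GB.

21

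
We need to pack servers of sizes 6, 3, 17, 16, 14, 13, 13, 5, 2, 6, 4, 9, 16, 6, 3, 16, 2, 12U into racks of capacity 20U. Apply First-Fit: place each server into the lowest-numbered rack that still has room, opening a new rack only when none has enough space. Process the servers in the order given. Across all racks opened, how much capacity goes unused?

37

Put 6U in rack 1; 14U remain.
Put 3U in rack 1; 11U remain.
Put 17U in rack 2; 3U remain.
Put 16U in rack 3; 4U remain.
Put 14U in rack 4; 6U remain.
Put 13U in rack 5; 7U remain.
Put 13U in rack 6; 7U remain.
Put 5U in rack 1; 6U remain.
Put 2U in rack 1; 4U remain.
Put 6U in rack 4; 0U remain.
Put 4U in rack 1; 0U remain.
Put 9U in rack 7; 11U remain.
Put 16U in rack 8; 4U remain.
Put 6U in rack 5; 1U remain.
Put 3U in rack 2; 0U remain.
Put 16U in rack 9; 4U remain.
Put 2U in rack 3; 2U remain.
Put 12U in rack 10; 8U remain.
10 racks × 20U = 200U; used 163U; unused 37U.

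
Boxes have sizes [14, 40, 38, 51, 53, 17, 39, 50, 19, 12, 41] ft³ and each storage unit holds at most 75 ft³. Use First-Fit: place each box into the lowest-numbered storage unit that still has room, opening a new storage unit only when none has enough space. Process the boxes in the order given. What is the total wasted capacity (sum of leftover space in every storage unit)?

151

Put 14 ft³ in storage unit 1; 61 ft³ remain.
Put 40 ft³ in storage unit 1; 21 ft³ remain.
Put 38 ft³ in storage unit 2; 37 ft³ remain.
Put 51 ft³ in storage unit 3; 24 ft³ remain.
Put 53 ft³ in storage unit 4; 22 ft³ remain.
Put 17 ft³ in storage unit 1; 4 ft³ remain.
Put 39 ft³ in storage unit 5; 36 ft³ remain.
Put 50 ft³ in storage unit 6; 25 ft³ remain.
Put 19 ft³ in storage unit 2; 18 ft³ remain.
Put 12 ft³ in storage unit 2; 6 ft³ remain.
Put 41 ft³ in storage unit 7; 34 ft³ remain.
7 storage units × 75 ft³ = 525 ft³; used 374 ft³; unused 151 ft³.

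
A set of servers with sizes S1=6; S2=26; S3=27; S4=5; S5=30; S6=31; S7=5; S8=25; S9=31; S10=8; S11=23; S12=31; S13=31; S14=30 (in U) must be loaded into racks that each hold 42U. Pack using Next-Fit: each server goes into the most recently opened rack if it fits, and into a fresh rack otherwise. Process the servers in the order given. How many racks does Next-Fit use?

Put S1 (6U) in rack 1; 36U remain.
Put S2 (26U) in rack 1; 10U remain.
Put S3 (27U) in rack 2; 15U remain.
Put S4 (5U) in rack 2; 10U remain.
Put S5 (30U) in rack 3; 12U remain.
Put S6 (31U) in rack 4; 11U remain.
Put S7 (5U) in rack 4; 6U remain.
Put S8 (25U) in rack 5; 17U remain.
Put S9 (31U) in rack 6; 11U remain.
Put S10 (8U) in rack 6; 3U remain.
Put S11 (23U) in rack 7; 19U remain.
Put S12 (31U) in rack 8; 11U remain.
Put S13 (31U) in rack 9; 11U remain.
Put S14 (30U) in rack 10; 12U remain.

10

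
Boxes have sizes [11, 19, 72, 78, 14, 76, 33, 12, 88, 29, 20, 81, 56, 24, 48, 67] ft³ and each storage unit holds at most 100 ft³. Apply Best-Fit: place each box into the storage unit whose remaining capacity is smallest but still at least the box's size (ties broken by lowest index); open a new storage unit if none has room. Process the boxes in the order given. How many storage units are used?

9 storage units

Put 11 ft³ in storage unit 1; 89 ft³ remain.
Put 19 ft³ in storage unit 1; 70 ft³ remain.
Put 72 ft³ in storage unit 2; 28 ft³ remain.
Put 78 ft³ in storage unit 3; 22 ft³ remain.
Put 14 ft³ in storage unit 3; 8 ft³ remain.
Put 76 ft³ in storage unit 4; 24 ft³ remain.
Put 33 ft³ in storage unit 1; 37 ft³ remain.
Put 12 ft³ in storage unit 4; 12 ft³ remain.
Put 88 ft³ in storage unit 5; 12 ft³ remain.
Put 29 ft³ in storage unit 1; 8 ft³ remain.
Put 20 ft³ in storage unit 2; 8 ft³ remain.
Put 81 ft³ in storage unit 6; 19 ft³ remain.
Put 56 ft³ in storage unit 7; 44 ft³ remain.
Put 24 ft³ in storage unit 7; 20 ft³ remain.
Put 48 ft³ in storage unit 8; 52 ft³ remain.
Put 67 ft³ in storage unit 9; 33 ft³ remain.
Final storage units: [11,19,33,29] [72,20] [78,14] [76,12] [88] [81] [56,24] [48] [67].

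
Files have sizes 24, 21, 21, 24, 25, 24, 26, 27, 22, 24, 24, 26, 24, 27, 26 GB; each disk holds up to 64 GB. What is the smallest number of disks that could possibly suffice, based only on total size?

6

Total size = 24 + 21 + 21 + 24 + 25 + 24 + 26 + 27 + 22 + 24 + 24 + 26 + 24 + 27 + 26 = 365 GB.
⌈365 / 64⌉ = 6.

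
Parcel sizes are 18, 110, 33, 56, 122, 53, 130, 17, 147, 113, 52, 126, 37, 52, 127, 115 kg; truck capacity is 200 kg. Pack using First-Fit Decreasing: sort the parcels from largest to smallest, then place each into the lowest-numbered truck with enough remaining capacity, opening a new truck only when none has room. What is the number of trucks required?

8 trucks

Sorted descending: 147, 130, 127, 126, 122, 115, 113, 110, 56, 53, 52, 52, 37, 33, 18, 17.
truck 1: place 147 kg, 53 kg left
truck 2: place 130 kg, 70 kg left
truck 3: place 127 kg, 73 kg left
truck 4: place 126 kg, 74 kg left
truck 5: place 122 kg, 78 kg left
truck 6: place 115 kg, 85 kg left
truck 7: place 113 kg, 87 kg left
truck 8: place 110 kg, 90 kg left
truck 2: place 56 kg, 14 kg left
truck 1: place 53 kg, 0 kg left
truck 3: place 52 kg, 21 kg left
truck 4: place 52 kg, 22 kg left
truck 5: place 37 kg, 41 kg left
truck 5: place 33 kg, 8 kg left
truck 3: place 18 kg, 3 kg left
truck 4: place 17 kg, 5 kg left
Final trucks: [147,53] [130,56] [127,52,18] [126,52,17] [122,37,33] [115] [113] [110].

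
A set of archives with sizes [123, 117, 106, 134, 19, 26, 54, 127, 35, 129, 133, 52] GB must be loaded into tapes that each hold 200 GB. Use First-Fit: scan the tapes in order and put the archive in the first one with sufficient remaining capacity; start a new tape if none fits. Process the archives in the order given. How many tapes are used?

7 tapes

Put 123 GB in tape 1; 77 GB remain.
Put 117 GB in tape 2; 83 GB remain.
Put 106 GB in tape 3; 94 GB remain.
Put 134 GB in tape 4; 66 GB remain.
Put 19 GB in tape 1; 58 GB remain.
Put 26 GB in tape 1; 32 GB remain.
Put 54 GB in tape 2; 29 GB remain.
Put 127 GB in tape 5; 73 GB remain.
Put 35 GB in tape 3; 59 GB remain.
Put 129 GB in tape 6; 71 GB remain.
Put 133 GB in tape 7; 67 GB remain.
Put 52 GB in tape 3; 7 GB remain.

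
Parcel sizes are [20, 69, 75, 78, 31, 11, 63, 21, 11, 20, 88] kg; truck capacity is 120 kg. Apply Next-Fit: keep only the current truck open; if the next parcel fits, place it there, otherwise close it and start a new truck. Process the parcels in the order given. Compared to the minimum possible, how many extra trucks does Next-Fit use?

Next-Fit: [20,69] [75] [78,31,11] [63,21,11,20] [88] → 5 trucks.
Total size 487 kg; any packing needs at least ⌈487/120⌉ = 5 trucks.
So 5 is already optimal.

0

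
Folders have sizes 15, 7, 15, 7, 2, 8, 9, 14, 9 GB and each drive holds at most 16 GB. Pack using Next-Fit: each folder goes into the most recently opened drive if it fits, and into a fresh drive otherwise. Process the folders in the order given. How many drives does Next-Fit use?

8

drive 1: place 15 GB, 1 GB left
drive 2: place 7 GB, 9 GB left
drive 3: place 15 GB, 1 GB left
drive 4: place 7 GB, 9 GB left
drive 4: place 2 GB, 7 GB left
drive 5: place 8 GB, 8 GB left
drive 6: place 9 GB, 7 GB left
drive 7: place 14 GB, 2 GB left
drive 8: place 9 GB, 7 GB left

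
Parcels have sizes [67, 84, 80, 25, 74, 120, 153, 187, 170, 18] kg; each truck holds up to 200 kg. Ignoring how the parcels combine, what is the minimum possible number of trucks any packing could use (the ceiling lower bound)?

Total size = 67 + 84 + 80 + 25 + 74 + 120 + 153 + 187 + 170 + 18 = 978 kg.
⌈978 / 200⌉ = 5.

5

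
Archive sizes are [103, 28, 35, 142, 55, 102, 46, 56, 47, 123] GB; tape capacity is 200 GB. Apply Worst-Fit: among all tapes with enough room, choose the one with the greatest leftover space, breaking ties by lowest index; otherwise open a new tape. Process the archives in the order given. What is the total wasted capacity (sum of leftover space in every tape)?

263

tape 1: place 103 GB, 97 GB left
tape 1: place 28 GB, 69 GB left
tape 1: place 35 GB, 34 GB left
tape 2: place 142 GB, 58 GB left
tape 2: place 55 GB, 3 GB left
tape 3: place 102 GB, 98 GB left
tape 3: place 46 GB, 52 GB left
tape 4: place 56 GB, 144 GB left
tape 4: place 47 GB, 97 GB left
tape 5: place 123 GB, 77 GB left
5 tapes × 200 GB = 1000 GB; used 737 GB; unused 263 GB.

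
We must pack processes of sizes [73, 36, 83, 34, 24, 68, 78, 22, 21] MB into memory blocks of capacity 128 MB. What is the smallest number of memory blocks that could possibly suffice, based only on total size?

4

Total size = 73 + 36 + 83 + 34 + 24 + 68 + 78 + 22 + 21 = 439 MB.
⌈439 / 128⌉ = 4.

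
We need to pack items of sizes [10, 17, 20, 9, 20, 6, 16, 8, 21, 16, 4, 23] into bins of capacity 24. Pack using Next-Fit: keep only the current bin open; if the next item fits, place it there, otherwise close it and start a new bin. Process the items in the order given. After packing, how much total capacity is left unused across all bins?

70

10 → bin 1 (remaining 14)
17 → bin 2 (remaining 7)
20 → bin 3 (remaining 4)
9 → bin 4 (remaining 15)
20 → bin 5 (remaining 4)
6 → bin 6 (remaining 18)
16 → bin 6 (remaining 2)
8 → bin 7 (remaining 16)
21 → bin 8 (remaining 3)
16 → bin 9 (remaining 8)
4 → bin 9 (remaining 4)
23 → bin 10 (remaining 1)
10 bins × 24 = 240; used 170; unused 70.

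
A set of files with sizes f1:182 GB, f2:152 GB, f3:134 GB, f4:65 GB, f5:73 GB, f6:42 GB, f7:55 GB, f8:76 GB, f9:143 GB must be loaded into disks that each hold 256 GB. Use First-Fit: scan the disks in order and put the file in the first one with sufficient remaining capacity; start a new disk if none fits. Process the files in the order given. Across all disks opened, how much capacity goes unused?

102

Put f1 (182 GB) in disk 1; 74 GB remain.
Put f2 (152 GB) in disk 2; 104 GB remain.
Put f3 (134 GB) in disk 3; 122 GB remain.
Put f4 (65 GB) in disk 1; 9 GB remain.
Put f5 (73 GB) in disk 2; 31 GB remain.
Put f6 (42 GB) in disk 3; 80 GB remain.
Put f7 (55 GB) in disk 3; 25 GB remain.
Put f8 (76 GB) in disk 4; 180 GB remain.
Put f9 (143 GB) in disk 4; 37 GB remain.
4 disks × 256 GB = 1024 GB; used 922 GB; unused 102 GB.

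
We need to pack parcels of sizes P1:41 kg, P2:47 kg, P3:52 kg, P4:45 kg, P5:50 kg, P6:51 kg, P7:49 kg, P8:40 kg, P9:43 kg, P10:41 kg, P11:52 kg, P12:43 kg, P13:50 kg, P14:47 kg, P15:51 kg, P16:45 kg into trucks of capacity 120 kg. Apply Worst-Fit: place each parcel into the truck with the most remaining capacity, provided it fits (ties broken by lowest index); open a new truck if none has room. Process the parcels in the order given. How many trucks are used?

8 trucks

Put P1 (41 kg) in truck 1; 79 kg remain.
Put P2 (47 kg) in truck 1; 32 kg remain.
Put P3 (52 kg) in truck 2; 68 kg remain.
Put P4 (45 kg) in truck 2; 23 kg remain.
Put P5 (50 kg) in truck 3; 70 kg remain.
Put P6 (51 kg) in truck 3; 19 kg remain.
Put P7 (49 kg) in truck 4; 71 kg remain.
Put P8 (40 kg) in truck 4; 31 kg remain.
Put P9 (43 kg) in truck 5; 77 kg remain.
Put P10 (41 kg) in truck 5; 36 kg remain.
Put P11 (52 kg) in truck 6; 68 kg remain.
Put P12 (43 kg) in truck 6; 25 kg remain.
Put P13 (50 kg) in truck 7; 70 kg remain.
Put P14 (47 kg) in truck 7; 23 kg remain.
Put P15 (51 kg) in truck 8; 69 kg remain.
Put P16 (45 kg) in truck 8; 24 kg remain.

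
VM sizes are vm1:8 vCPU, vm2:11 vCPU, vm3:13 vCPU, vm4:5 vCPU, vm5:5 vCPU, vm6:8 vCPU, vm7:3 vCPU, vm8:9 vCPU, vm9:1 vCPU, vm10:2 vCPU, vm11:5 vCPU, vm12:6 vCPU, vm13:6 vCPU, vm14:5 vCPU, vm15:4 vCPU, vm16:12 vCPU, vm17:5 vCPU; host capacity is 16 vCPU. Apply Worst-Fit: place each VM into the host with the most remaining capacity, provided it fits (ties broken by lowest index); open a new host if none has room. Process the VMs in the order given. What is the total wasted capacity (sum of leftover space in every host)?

host 1: place vm1 (8 vCPU), 8 vCPU left
host 2: place vm2 (11 vCPU), 5 vCPU left
host 3: place vm3 (13 vCPU), 3 vCPU left
host 1: place vm4 (5 vCPU), 3 vCPU left
host 2: place vm5 (5 vCPU), 0 vCPU left
host 4: place vm6 (8 vCPU), 8 vCPU left
host 4: place vm7 (3 vCPU), 5 vCPU left
host 5: place vm8 (9 vCPU), 7 vCPU left
host 5: place vm9 (1 vCPU), 6 vCPU left
host 5: place vm10 (2 vCPU), 4 vCPU left
host 4: place vm11 (5 vCPU), 0 vCPU left
host 6: place vm12 (6 vCPU), 10 vCPU left
host 6: place vm13 (6 vCPU), 4 vCPU left
host 7: place vm14 (5 vCPU), 11 vCPU left
host 7: place vm15 (4 vCPU), 7 vCPU left
host 8: place vm16 (12 vCPU), 4 vCPU left
host 7: place vm17 (5 vCPU), 2 vCPU left
8 hosts × 16 vCPU = 128 vCPU; used 108 vCPU; unused 20 vCPU.

20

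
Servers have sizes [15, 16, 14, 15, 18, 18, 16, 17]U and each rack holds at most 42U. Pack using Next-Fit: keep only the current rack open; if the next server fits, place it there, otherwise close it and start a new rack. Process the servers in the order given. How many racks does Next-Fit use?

Put 15U in rack 1; 27U remain.
Put 16U in rack 1; 11U remain.
Put 14U in rack 2; 28U remain.
Put 15U in rack 2; 13U remain.
Put 18U in rack 3; 24U remain.
Put 18U in rack 3; 6U remain.
Put 16U in rack 4; 26U remain.
Put 17U in rack 4; 9U remain.

4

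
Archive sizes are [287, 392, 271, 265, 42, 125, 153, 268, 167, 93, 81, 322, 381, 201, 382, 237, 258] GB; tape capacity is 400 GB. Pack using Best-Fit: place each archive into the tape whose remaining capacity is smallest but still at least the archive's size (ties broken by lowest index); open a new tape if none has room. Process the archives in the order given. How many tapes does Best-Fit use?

287 GB → tape 1 (remaining 113 GB)
392 GB → tape 2 (remaining 8 GB)
271 GB → tape 3 (remaining 129 GB)
265 GB → tape 4 (remaining 135 GB)
42 GB → tape 1 (remaining 71 GB)
125 GB → tape 3 (remaining 4 GB)
153 GB → tape 5 (remaining 247 GB)
268 GB → tape 6 (remaining 132 GB)
167 GB → tape 5 (remaining 80 GB)
93 GB → tape 6 (remaining 39 GB)
81 GB → tape 4 (remaining 54 GB)
322 GB → tape 7 (remaining 78 GB)
381 GB → tape 8 (remaining 19 GB)
201 GB → tape 9 (remaining 199 GB)
382 GB → tape 10 (remaining 18 GB)
237 GB → tape 11 (remaining 163 GB)
258 GB → tape 12 (remaining 142 GB)
Final tapes: [287,42] [392] [271,125] [265,81] [153,167] [268,93] [322] [381] [201] [382] [237] [258].

12 tapes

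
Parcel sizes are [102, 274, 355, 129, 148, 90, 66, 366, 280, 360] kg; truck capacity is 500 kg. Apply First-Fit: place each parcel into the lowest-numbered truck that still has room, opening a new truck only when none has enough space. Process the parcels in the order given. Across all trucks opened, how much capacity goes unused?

Put 102 kg in truck 1; 398 kg remain.
Put 274 kg in truck 1; 124 kg remain.
Put 355 kg in truck 2; 145 kg remain.
Put 129 kg in truck 2; 16 kg remain.
Put 148 kg in truck 3; 352 kg remain.
Put 90 kg in truck 1; 34 kg remain.
Put 66 kg in truck 3; 286 kg remain.
Put 366 kg in truck 4; 134 kg remain.
Put 280 kg in truck 3; 6 kg remain.
Put 360 kg in truck 5; 140 kg remain.
5 trucks × 500 kg = 2500 kg; used 2170 kg; unused 330 kg.

330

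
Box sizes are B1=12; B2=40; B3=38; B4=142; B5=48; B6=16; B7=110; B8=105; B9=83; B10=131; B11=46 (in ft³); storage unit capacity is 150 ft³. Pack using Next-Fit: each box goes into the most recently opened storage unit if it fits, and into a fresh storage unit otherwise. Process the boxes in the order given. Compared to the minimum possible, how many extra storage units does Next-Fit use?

Next-Fit: [12,40,38] [142] [48,16] [110] [105] [83] [131] [46] → 8 storage units.
Total size 771 ft³; any packing needs at least ⌈771/150⌉ = 6 storage units.
An optimal packing achieves that bound: [142] [131,16] [110,40] [105,38] [83,48,12] [46] → 6 storage units.
Excess: 8 − 6 = 2.

2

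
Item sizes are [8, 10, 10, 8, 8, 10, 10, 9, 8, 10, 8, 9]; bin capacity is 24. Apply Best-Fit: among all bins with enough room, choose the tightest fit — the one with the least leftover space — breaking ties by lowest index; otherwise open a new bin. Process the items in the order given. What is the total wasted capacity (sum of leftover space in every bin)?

8 → bin 1 (remaining 16)
10 → bin 1 (remaining 6)
10 → bin 2 (remaining 14)
8 → bin 2 (remaining 6)
8 → bin 3 (remaining 16)
10 → bin 3 (remaining 6)
10 → bin 4 (remaining 14)
9 → bin 4 (remaining 5)
8 → bin 5 (remaining 16)
10 → bin 5 (remaining 6)
8 → bin 6 (remaining 16)
9 → bin 6 (remaining 7)
6 bins × 24 = 144; used 108; unused 36.

36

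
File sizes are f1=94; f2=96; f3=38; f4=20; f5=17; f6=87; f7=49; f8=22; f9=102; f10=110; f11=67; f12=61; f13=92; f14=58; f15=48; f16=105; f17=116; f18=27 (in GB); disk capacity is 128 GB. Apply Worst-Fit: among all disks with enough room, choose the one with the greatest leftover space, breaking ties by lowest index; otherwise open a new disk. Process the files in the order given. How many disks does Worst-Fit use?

11 disks

Put f1 (94 GB) in disk 1; 34 GB remain.
Put f2 (96 GB) in disk 2; 32 GB remain.
Put f3 (38 GB) in disk 3; 90 GB remain.
Put f4 (20 GB) in disk 3; 70 GB remain.
Put f5 (17 GB) in disk 3; 53 GB remain.
Put f6 (87 GB) in disk 4; 41 GB remain.
Put f7 (49 GB) in disk 3; 4 GB remain.
Put f8 (22 GB) in disk 4; 19 GB remain.
Put f9 (102 GB) in disk 5; 26 GB remain.
Put f10 (110 GB) in disk 6; 18 GB remain.
Put f11 (67 GB) in disk 7; 61 GB remain.
Put f12 (61 GB) in disk 7; 0 GB remain.
Put f13 (92 GB) in disk 8; 36 GB remain.
Put f14 (58 GB) in disk 9; 70 GB remain.
Put f15 (48 GB) in disk 9; 22 GB remain.
Put f16 (105 GB) in disk 10; 23 GB remain.
Put f17 (116 GB) in disk 11; 12 GB remain.
Put f18 (27 GB) in disk 8; 9 GB remain.
Final disks: [94] [96] [38,20,17,49] [87,22] [102] [110] [67,61] [92,27] [58,48] [105] [116].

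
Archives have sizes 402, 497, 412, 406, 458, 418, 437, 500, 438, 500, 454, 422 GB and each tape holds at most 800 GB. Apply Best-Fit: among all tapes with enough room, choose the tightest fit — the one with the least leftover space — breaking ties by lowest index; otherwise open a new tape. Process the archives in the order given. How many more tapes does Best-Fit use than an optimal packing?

Best-Fit: [402] [497] [412] [406] [458] [418] [437] [500] [438] [500] [454] [422] → 12 tapes.
12 archives exceed 400 GB (half the capacity), and no two of those can share a tape, so at least 12 tapes are needed.
So 12 is already optimal.

0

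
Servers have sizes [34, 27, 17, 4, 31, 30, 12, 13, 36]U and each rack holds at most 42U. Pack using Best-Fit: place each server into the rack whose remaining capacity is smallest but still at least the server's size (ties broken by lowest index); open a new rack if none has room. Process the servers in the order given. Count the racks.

34U → rack 1 (remaining 8U)
27U → rack 2 (remaining 15U)
17U → rack 3 (remaining 25U)
4U → rack 1 (remaining 4U)
31U → rack 4 (remaining 11U)
30U → rack 5 (remaining 12U)
12U → rack 5 (remaining 0U)
13U → rack 2 (remaining 2U)
36U → rack 6 (remaining 6U)

6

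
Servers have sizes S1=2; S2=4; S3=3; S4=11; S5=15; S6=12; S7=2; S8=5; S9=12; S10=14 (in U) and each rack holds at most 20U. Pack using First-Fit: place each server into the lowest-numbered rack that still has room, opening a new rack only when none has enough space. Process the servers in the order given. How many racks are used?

S1 (2U) → rack 1 (remaining 18U)
S2 (4U) → rack 1 (remaining 14U)
S3 (3U) → rack 1 (remaining 11U)
S4 (11U) → rack 1 (remaining 0U)
S5 (15U) → rack 2 (remaining 5U)
S6 (12U) → rack 3 (remaining 8U)
S7 (2U) → rack 2 (remaining 3U)
S8 (5U) → rack 3 (remaining 3U)
S9 (12U) → rack 4 (remaining 8U)
S10 (14U) → rack 5 (remaining 6U)
Final racks: [2,4,3,11] [15,2] [12,5] [12] [14].

5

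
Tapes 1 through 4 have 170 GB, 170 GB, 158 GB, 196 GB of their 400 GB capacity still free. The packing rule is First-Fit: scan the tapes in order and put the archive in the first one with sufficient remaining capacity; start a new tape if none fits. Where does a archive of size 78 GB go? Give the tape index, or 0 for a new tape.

Tapes with room: tape 1 (170 GB), tape 2 (170 GB), tape 3 (158 GB), tape 4 (196 GB).
The first with room is tape 1.

1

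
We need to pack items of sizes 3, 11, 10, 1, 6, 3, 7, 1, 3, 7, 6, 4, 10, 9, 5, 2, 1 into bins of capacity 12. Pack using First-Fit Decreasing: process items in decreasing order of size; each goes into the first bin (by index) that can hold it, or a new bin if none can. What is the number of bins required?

8 bins

Sorted descending: 11, 10, 10, 9, 7, 7, 6, 6, 5, 4, 3, 3, 3, 2, 1, 1, 1.
11 → bin 1 (remaining 1)
10 → bin 2 (remaining 2)
10 → bin 3 (remaining 2)
9 → bin 4 (remaining 3)
7 → bin 5 (remaining 5)
7 → bin 6 (remaining 5)
6 → bin 7 (remaining 6)
6 → bin 7 (remaining 0)
5 → bin 5 (remaining 0)
4 → bin 6 (remaining 1)
3 → bin 4 (remaining 0)
3 → bin 8 (remaining 9)
3 → bin 8 (remaining 6)
2 → bin 2 (remaining 0)
1 → bin 1 (remaining 0)
1 → bin 3 (remaining 1)
1 → bin 3 (remaining 0)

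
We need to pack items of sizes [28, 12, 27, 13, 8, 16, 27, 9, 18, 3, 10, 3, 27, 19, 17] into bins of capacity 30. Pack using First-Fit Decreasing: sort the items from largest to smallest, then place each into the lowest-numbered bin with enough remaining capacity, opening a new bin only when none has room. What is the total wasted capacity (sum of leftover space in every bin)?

33

Sorted descending: 28, 27, 27, 27, 19, 18, 17, 16, 13, 12, 10, 9, 8, 3, 3.
Put 28 in bin 1; 2 remain.
Put 27 in bin 2; 3 remain.
Put 27 in bin 3; 3 remain.
Put 27 in bin 4; 3 remain.
Put 19 in bin 5; 11 remain.
Put 18 in bin 6; 12 remain.
Put 17 in bin 7; 13 remain.
Put 16 in bin 8; 14 remain.
Put 13 in bin 7; 0 remain.
Put 12 in bin 6; 0 remain.
Put 10 in bin 5; 1 remain.
Put 9 in bin 8; 5 remain.
Put 8 in bin 9; 22 remain.
Put 3 in bin 2; 0 remain.
Put 3 in bin 3; 0 remain.
9 bins × 30 = 270; used 237; unused 33.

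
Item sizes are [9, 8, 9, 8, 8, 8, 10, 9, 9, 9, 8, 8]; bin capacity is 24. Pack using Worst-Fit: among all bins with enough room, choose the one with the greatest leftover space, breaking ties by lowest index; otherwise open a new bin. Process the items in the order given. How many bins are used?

Put 9 in bin 1; 15 remain.
Put 8 in bin 1; 7 remain.
Put 9 in bin 2; 15 remain.
Put 8 in bin 2; 7 remain.
Put 8 in bin 3; 16 remain.
Put 8 in bin 3; 8 remain.
Put 10 in bin 4; 14 remain.
Put 9 in bin 4; 5 remain.
Put 9 in bin 5; 15 remain.
Put 9 in bin 5; 6 remain.
Put 8 in bin 3; 0 remain.
Put 8 in bin 6; 16 remain.

6 bins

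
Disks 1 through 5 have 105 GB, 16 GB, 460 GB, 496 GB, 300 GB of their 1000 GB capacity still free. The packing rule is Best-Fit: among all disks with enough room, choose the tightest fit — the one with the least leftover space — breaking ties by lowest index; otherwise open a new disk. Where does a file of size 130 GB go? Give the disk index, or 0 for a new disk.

Disks with room: disk 3 (460 GB), disk 4 (496 GB), disk 5 (300 GB).
Tightest fit is disk 5 with 300 GB free.

5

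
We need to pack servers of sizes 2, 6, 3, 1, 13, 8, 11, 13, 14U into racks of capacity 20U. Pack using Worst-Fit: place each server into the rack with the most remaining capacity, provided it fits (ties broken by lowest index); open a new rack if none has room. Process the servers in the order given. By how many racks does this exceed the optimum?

1

Worst-Fit: [2,6,3,1,8] [13] [11] [13] [14] → 5 racks.
Total size 71U; any packing needs at least ⌈71/20⌉ = 4 racks.
An optimal packing achieves that bound: [14,6] [13,3,2,1] [13] [11,8] → 4 racks.
Excess: 5 − 4 = 1.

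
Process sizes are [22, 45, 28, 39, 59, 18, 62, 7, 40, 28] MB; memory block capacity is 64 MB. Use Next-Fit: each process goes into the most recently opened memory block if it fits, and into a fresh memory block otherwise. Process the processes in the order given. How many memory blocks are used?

memory block 1: place 22 MB, 42 MB left
memory block 2: place 45 MB, 19 MB left
memory block 3: place 28 MB, 36 MB left
memory block 4: place 39 MB, 25 MB left
memory block 5: place 59 MB, 5 MB left
memory block 6: place 18 MB, 46 MB left
memory block 7: place 62 MB, 2 MB left
memory block 8: place 7 MB, 57 MB left
memory block 8: place 40 MB, 17 MB left
memory block 9: place 28 MB, 36 MB left
Final memory blocks: [22] [45] [28] [39] [59] [18] [62] [7,40] [28].

9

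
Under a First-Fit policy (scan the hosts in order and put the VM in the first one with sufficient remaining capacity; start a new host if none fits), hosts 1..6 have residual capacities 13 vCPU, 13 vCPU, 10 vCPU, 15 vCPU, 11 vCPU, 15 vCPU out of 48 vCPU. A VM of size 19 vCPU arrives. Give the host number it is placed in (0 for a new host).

No host has ≥ 19 vCPU free, so a new host is opened.

0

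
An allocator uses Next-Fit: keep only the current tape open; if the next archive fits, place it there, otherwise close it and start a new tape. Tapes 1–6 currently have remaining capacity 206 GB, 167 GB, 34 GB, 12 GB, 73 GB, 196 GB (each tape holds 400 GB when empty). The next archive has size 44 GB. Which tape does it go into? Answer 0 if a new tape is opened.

6

Next-Fit only looks at tape 6, which has 196 GB free.
44 GB fits there.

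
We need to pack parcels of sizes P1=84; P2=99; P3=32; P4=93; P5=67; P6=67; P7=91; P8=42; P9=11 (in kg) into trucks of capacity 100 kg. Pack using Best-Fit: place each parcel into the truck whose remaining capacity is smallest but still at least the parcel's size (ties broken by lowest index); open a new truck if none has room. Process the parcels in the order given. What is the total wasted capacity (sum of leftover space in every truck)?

114

P1 (84 kg) → truck 1 (remaining 16 kg)
P2 (99 kg) → truck 2 (remaining 1 kg)
P3 (32 kg) → truck 3 (remaining 68 kg)
P4 (93 kg) → truck 4 (remaining 7 kg)
P5 (67 kg) → truck 3 (remaining 1 kg)
P6 (67 kg) → truck 5 (remaining 33 kg)
P7 (91 kg) → truck 6 (remaining 9 kg)
P8 (42 kg) → truck 7 (remaining 58 kg)
P9 (11 kg) → truck 1 (remaining 5 kg)
7 trucks × 100 kg = 700 kg; used 586 kg; unused 114 kg.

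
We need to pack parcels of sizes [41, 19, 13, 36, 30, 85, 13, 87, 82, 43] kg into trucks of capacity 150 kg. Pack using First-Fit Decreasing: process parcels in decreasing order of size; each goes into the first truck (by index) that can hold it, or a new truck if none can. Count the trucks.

4

Sorted descending: 87, 85, 82, 43, 41, 36, 30, 19, 13, 13.
Put 87 kg in truck 1; 63 kg remain.
Put 85 kg in truck 2; 65 kg remain.
Put 82 kg in truck 3; 68 kg remain.
Put 43 kg in truck 1; 20 kg remain.
Put 41 kg in truck 2; 24 kg remain.
Put 36 kg in truck 3; 32 kg remain.
Put 30 kg in truck 3; 2 kg remain.
Put 19 kg in truck 1; 1 kg remain.
Put 13 kg in truck 2; 11 kg remain.
Put 13 kg in truck 4; 137 kg remain.
Final trucks: [87,43,19] [85,41,13] [82,36,30] [13].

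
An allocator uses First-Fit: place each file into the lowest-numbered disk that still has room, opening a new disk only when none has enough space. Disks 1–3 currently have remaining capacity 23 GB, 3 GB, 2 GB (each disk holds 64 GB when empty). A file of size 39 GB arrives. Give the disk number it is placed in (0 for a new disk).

0

No disk has ≥ 39 GB free, so a new disk is opened.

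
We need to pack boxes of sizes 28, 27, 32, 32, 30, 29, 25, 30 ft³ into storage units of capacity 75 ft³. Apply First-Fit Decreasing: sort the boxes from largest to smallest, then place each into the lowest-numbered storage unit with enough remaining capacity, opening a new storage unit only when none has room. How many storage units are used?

Sorted descending: 32, 32, 30, 30, 29, 28, 27, 25.
storage unit 1: place 32 ft³, 43 ft³ left
storage unit 1: place 32 ft³, 11 ft³ left
storage unit 2: place 30 ft³, 45 ft³ left
storage unit 2: place 30 ft³, 15 ft³ left
storage unit 3: place 29 ft³, 46 ft³ left
storage unit 3: place 28 ft³, 18 ft³ left
storage unit 4: place 27 ft³, 48 ft³ left
storage unit 4: place 25 ft³, 23 ft³ left

4 storage units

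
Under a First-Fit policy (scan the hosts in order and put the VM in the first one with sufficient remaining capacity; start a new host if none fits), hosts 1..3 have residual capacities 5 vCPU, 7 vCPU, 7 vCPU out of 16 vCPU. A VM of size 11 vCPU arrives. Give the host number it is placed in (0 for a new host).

0

No host has ≥ 11 vCPU free, so a new host is opened.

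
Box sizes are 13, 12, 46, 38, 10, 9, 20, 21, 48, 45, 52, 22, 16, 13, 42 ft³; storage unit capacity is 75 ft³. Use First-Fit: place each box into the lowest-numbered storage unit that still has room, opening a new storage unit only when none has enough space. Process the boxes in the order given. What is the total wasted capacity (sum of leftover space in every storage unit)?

storage unit 1: place 13 ft³, 62 ft³ left
storage unit 1: place 12 ft³, 50 ft³ left
storage unit 1: place 46 ft³, 4 ft³ left
storage unit 2: place 38 ft³, 37 ft³ left
storage unit 2: place 10 ft³, 27 ft³ left
storage unit 2: place 9 ft³, 18 ft³ left
storage unit 3: place 20 ft³, 55 ft³ left
storage unit 3: place 21 ft³, 34 ft³ left
storage unit 4: place 48 ft³, 27 ft³ left
storage unit 5: place 45 ft³, 30 ft³ left
storage unit 6: place 52 ft³, 23 ft³ left
storage unit 3: place 22 ft³, 12 ft³ left
storage unit 2: place 16 ft³, 2 ft³ left
storage unit 4: place 13 ft³, 14 ft³ left
storage unit 7: place 42 ft³, 33 ft³ left
7 storage units × 75 ft³ = 525 ft³; used 407 ft³; unused 118 ft³.

118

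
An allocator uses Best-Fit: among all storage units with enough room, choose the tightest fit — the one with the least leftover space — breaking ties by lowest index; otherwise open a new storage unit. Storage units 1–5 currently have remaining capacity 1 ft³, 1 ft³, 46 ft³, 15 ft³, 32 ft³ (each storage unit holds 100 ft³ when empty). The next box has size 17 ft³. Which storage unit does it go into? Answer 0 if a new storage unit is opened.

5

Storage units with room: storage unit 3 (46 ft³), storage unit 5 (32 ft³).
Tightest fit is storage unit 5 with 32 ft³ free.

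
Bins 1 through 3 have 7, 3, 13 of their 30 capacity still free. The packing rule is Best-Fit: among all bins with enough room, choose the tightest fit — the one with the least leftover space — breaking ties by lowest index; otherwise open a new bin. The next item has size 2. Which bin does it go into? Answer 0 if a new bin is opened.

2

Bins with room: bin 1 (7), bin 2 (3), bin 3 (13).
Tightest fit is bin 2 with 3 free.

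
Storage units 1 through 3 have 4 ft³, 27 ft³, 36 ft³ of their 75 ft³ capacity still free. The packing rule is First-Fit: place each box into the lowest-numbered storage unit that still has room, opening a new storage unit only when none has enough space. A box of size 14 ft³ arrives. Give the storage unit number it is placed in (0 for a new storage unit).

Storage units with room: storage unit 2 (27 ft³), storage unit 3 (36 ft³).
The first with room is storage unit 2.

2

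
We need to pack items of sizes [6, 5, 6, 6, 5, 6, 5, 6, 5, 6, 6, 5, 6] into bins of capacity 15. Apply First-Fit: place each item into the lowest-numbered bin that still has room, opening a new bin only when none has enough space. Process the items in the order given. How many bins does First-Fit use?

bin 1: place 6, 9 left
bin 1: place 5, 4 left
bin 2: place 6, 9 left
bin 2: place 6, 3 left
bin 3: place 5, 10 left
bin 3: place 6, 4 left
bin 4: place 5, 10 left
bin 4: place 6, 4 left
bin 5: place 5, 10 left
bin 5: place 6, 4 left
bin 6: place 6, 9 left
bin 6: place 5, 4 left
bin 7: place 6, 9 left
Final bins: [6,5] [6,6] [5,6] [5,6] [5,6] [6,5] [6].

7 bins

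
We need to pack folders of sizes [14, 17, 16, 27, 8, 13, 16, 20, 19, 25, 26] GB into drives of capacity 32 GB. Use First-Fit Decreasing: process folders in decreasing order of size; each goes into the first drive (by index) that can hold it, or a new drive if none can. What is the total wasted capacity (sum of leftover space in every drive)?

23

Sorted descending: 27, 26, 25, 20, 19, 17, 16, 16, 14, 13, 8.
drive 1: place 27 GB, 5 GB left
drive 2: place 26 GB, 6 GB left
drive 3: place 25 GB, 7 GB left
drive 4: place 20 GB, 12 GB left
drive 5: place 19 GB, 13 GB left
drive 6: place 17 GB, 15 GB left
drive 7: place 16 GB, 16 GB left
drive 7: place 16 GB, 0 GB left
drive 6: place 14 GB, 1 GB left
drive 5: place 13 GB, 0 GB left
drive 4: place 8 GB, 4 GB left
7 drives × 32 GB = 224 GB; used 201 GB; unused 23 GB.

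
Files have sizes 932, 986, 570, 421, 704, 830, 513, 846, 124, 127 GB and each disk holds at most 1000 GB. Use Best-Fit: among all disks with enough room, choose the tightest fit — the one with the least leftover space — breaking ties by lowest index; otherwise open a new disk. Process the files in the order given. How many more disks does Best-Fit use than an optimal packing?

0

Best-Fit: [932] [986] [570,421] [704] [830,127] [513] [846,124] → 7 disks.
Total size 6053 GB; any packing needs at least ⌈6053/1000⌉ = 7 disks.
So 7 is already optimal.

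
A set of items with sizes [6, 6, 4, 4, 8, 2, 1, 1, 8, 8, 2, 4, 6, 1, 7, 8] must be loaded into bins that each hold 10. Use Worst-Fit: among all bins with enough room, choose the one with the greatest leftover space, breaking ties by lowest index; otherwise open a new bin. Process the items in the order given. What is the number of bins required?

8

6 → bin 1 (remaining 4)
6 → bin 2 (remaining 4)
4 → bin 1 (remaining 0)
4 → bin 2 (remaining 0)
8 → bin 3 (remaining 2)
2 → bin 3 (remaining 0)
1 → bin 4 (remaining 9)
1 → bin 4 (remaining 8)
8 → bin 4 (remaining 0)
8 → bin 5 (remaining 2)
2 → bin 5 (remaining 0)
4 → bin 6 (remaining 6)
6 → bin 6 (remaining 0)
1 → bin 7 (remaining 9)
7 → bin 7 (remaining 2)
8 → bin 8 (remaining 2)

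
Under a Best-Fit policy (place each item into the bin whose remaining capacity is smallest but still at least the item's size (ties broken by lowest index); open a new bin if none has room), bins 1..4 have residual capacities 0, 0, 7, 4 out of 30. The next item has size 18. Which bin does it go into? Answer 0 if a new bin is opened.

No bin has ≥ 18 free, so a new bin is opened.

0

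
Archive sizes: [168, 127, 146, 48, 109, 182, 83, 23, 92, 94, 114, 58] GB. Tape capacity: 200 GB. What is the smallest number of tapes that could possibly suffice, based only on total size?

Total size = 168 + 127 + 146 + 48 + 109 + 182 + 83 + 23 + 92 + 94 + 114 + 58 = 1244 GB.
⌈1244 / 200⌉ = 7.

7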